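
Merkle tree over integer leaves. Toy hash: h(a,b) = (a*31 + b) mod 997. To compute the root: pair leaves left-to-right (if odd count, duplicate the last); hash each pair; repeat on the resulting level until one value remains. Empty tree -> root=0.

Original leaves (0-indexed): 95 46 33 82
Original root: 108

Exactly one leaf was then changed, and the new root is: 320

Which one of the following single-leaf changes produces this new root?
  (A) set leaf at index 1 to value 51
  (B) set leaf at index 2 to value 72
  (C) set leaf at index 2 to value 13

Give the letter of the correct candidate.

Original leaves: [95, 46, 33, 82]
Target new root: 320
Try each candidate change and compute the resulting root:
Candidate A: set leaf[1] = 51 -> leaves = [95, 51, 33, 82]
  L0: [95, 51, 33, 82]
  L1: h(95,51)=(95*31+51)%997=5 h(33,82)=(33*31+82)%997=108 -> [5, 108]
  L2: h(5,108)=(5*31+108)%997=263 -> [263]
  root = 263 != target 320
Candidate B: set leaf[2] = 72 -> leaves = [95, 46, 72, 82]
  L0: [95, 46, 72, 82]
  L1: h(95,46)=(95*31+46)%997=0 h(72,82)=(72*31+82)%997=320 -> [0, 320]
  L2: h(0,320)=(0*31+320)%997=320 -> [320]
  root = 320 == target 320  ** MATCH **
Candidate C: set leaf[2] = 13 -> leaves = [95, 46, 13, 82]
  L0: [95, 46, 13, 82]
  L1: h(95,46)=(95*31+46)%997=0 h(13,82)=(13*31+82)%997=485 -> [0, 485]
  L2: h(0,485)=(0*31+485)%997=485 -> [485]
  root = 485 != target 320
Candidate B produces the target root.

Answer: B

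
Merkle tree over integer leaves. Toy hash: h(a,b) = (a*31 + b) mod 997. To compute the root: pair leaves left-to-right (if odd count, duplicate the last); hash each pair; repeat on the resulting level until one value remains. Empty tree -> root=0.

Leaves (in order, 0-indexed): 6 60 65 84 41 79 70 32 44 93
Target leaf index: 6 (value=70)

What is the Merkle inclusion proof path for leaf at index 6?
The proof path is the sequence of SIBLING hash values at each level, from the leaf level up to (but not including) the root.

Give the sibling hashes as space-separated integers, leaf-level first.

Answer: 32 353 752 456

Derivation:
L0 (leaves): [6, 60, 65, 84, 41, 79, 70, 32, 44, 93], target index=6
L1: h(6,60)=(6*31+60)%997=246 [pair 0] h(65,84)=(65*31+84)%997=105 [pair 1] h(41,79)=(41*31+79)%997=353 [pair 2] h(70,32)=(70*31+32)%997=208 [pair 3] h(44,93)=(44*31+93)%997=460 [pair 4] -> [246, 105, 353, 208, 460]
  Sibling for proof at L0: 32
L2: h(246,105)=(246*31+105)%997=752 [pair 0] h(353,208)=(353*31+208)%997=184 [pair 1] h(460,460)=(460*31+460)%997=762 [pair 2] -> [752, 184, 762]
  Sibling for proof at L1: 353
L3: h(752,184)=(752*31+184)%997=565 [pair 0] h(762,762)=(762*31+762)%997=456 [pair 1] -> [565, 456]
  Sibling for proof at L2: 752
L4: h(565,456)=(565*31+456)%997=25 [pair 0] -> [25]
  Sibling for proof at L3: 456
Root: 25
Proof path (sibling hashes from leaf to root): [32, 353, 752, 456]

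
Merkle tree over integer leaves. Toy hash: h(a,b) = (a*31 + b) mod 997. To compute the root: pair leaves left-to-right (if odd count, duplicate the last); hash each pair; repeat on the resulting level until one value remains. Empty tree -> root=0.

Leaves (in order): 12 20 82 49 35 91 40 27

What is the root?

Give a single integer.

Answer: 244

Derivation:
L0: [12, 20, 82, 49, 35, 91, 40, 27]
L1: h(12,20)=(12*31+20)%997=392 h(82,49)=(82*31+49)%997=597 h(35,91)=(35*31+91)%997=179 h(40,27)=(40*31+27)%997=270 -> [392, 597, 179, 270]
L2: h(392,597)=(392*31+597)%997=785 h(179,270)=(179*31+270)%997=834 -> [785, 834]
L3: h(785,834)=(785*31+834)%997=244 -> [244]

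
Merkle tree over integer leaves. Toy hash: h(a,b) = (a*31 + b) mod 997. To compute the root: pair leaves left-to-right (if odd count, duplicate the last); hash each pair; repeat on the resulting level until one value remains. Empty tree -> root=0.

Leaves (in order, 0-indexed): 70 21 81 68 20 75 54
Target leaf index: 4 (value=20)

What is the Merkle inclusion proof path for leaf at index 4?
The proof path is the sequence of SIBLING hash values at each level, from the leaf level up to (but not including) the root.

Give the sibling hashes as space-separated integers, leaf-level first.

Answer: 75 731 710

Derivation:
L0 (leaves): [70, 21, 81, 68, 20, 75, 54], target index=4
L1: h(70,21)=(70*31+21)%997=197 [pair 0] h(81,68)=(81*31+68)%997=585 [pair 1] h(20,75)=(20*31+75)%997=695 [pair 2] h(54,54)=(54*31+54)%997=731 [pair 3] -> [197, 585, 695, 731]
  Sibling for proof at L0: 75
L2: h(197,585)=(197*31+585)%997=710 [pair 0] h(695,731)=(695*31+731)%997=342 [pair 1] -> [710, 342]
  Sibling for proof at L1: 731
L3: h(710,342)=(710*31+342)%997=418 [pair 0] -> [418]
  Sibling for proof at L2: 710
Root: 418
Proof path (sibling hashes from leaf to root): [75, 731, 710]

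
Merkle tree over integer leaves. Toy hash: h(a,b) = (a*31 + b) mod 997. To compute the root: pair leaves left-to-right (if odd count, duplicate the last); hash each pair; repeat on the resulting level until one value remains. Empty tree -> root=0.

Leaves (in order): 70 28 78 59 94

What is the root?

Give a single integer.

L0: [70, 28, 78, 59, 94]
L1: h(70,28)=(70*31+28)%997=204 h(78,59)=(78*31+59)%997=483 h(94,94)=(94*31+94)%997=17 -> [204, 483, 17]
L2: h(204,483)=(204*31+483)%997=825 h(17,17)=(17*31+17)%997=544 -> [825, 544]
L3: h(825,544)=(825*31+544)%997=197 -> [197]

Answer: 197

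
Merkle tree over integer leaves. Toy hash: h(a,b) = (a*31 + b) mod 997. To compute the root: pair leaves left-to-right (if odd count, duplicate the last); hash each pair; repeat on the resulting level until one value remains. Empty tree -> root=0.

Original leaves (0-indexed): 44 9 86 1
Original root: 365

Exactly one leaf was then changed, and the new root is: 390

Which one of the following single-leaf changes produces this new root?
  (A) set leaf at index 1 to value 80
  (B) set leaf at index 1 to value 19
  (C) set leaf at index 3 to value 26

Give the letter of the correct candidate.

Answer: C

Derivation:
Original leaves: [44, 9, 86, 1]
Target new root: 390
Try each candidate change and compute the resulting root:
Candidate A: set leaf[1] = 80 -> leaves = [44, 80, 86, 1]
  L0: [44, 80, 86, 1]
  L1: h(44,80)=(44*31+80)%997=447 h(86,1)=(86*31+1)%997=673 -> [447, 673]
  L2: h(447,673)=(447*31+673)%997=572 -> [572]
  root = 572 != target 390
Candidate B: set leaf[1] = 19 -> leaves = [44, 19, 86, 1]
  L0: [44, 19, 86, 1]
  L1: h(44,19)=(44*31+19)%997=386 h(86,1)=(86*31+1)%997=673 -> [386, 673]
  L2: h(386,673)=(386*31+673)%997=675 -> [675]
  root = 675 != target 390
Candidate C: set leaf[3] = 26 -> leaves = [44, 9, 86, 26]
  L0: [44, 9, 86, 26]
  L1: h(44,9)=(44*31+9)%997=376 h(86,26)=(86*31+26)%997=698 -> [376, 698]
  L2: h(376,698)=(376*31+698)%997=390 -> [390]
  root = 390 == target 390  ** MATCH **
Candidate C produces the target root.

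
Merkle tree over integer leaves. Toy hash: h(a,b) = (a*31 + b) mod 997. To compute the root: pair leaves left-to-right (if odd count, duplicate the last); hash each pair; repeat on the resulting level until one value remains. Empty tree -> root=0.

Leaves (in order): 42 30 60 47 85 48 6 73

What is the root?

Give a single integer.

Answer: 879

Derivation:
L0: [42, 30, 60, 47, 85, 48, 6, 73]
L1: h(42,30)=(42*31+30)%997=335 h(60,47)=(60*31+47)%997=910 h(85,48)=(85*31+48)%997=689 h(6,73)=(6*31+73)%997=259 -> [335, 910, 689, 259]
L2: h(335,910)=(335*31+910)%997=328 h(689,259)=(689*31+259)%997=681 -> [328, 681]
L3: h(328,681)=(328*31+681)%997=879 -> [879]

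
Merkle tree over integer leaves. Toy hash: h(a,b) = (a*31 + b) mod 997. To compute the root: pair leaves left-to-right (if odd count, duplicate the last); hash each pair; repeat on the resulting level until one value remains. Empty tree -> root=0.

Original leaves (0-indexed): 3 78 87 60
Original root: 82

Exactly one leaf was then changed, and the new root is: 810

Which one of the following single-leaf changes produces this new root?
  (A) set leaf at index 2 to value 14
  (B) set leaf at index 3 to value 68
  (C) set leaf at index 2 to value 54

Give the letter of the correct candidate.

Answer: A

Derivation:
Original leaves: [3, 78, 87, 60]
Target new root: 810
Try each candidate change and compute the resulting root:
Candidate A: set leaf[2] = 14 -> leaves = [3, 78, 14, 60]
  L0: [3, 78, 14, 60]
  L1: h(3,78)=(3*31+78)%997=171 h(14,60)=(14*31+60)%997=494 -> [171, 494]
  L2: h(171,494)=(171*31+494)%997=810 -> [810]
  root = 810 == target 810  ** MATCH **
Candidate B: set leaf[3] = 68 -> leaves = [3, 78, 87, 68]
  L0: [3, 78, 87, 68]
  L1: h(3,78)=(3*31+78)%997=171 h(87,68)=(87*31+68)%997=771 -> [171, 771]
  L2: h(171,771)=(171*31+771)%997=90 -> [90]
  root = 90 != target 810
Candidate C: set leaf[2] = 54 -> leaves = [3, 78, 54, 60]
  L0: [3, 78, 54, 60]
  L1: h(3,78)=(3*31+78)%997=171 h(54,60)=(54*31+60)%997=737 -> [171, 737]
  L2: h(171,737)=(171*31+737)%997=56 -> [56]
  root = 56 != target 810
Candidate A produces the target root.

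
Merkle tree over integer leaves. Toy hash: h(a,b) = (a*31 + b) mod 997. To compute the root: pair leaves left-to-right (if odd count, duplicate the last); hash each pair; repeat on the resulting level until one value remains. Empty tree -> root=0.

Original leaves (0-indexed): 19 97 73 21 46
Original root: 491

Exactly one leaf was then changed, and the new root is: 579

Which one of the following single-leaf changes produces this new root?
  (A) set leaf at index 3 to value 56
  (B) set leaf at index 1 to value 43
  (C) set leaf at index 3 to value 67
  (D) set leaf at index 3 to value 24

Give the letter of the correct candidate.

Answer: A

Derivation:
Original leaves: [19, 97, 73, 21, 46]
Target new root: 579
Try each candidate change and compute the resulting root:
Candidate A: set leaf[3] = 56 -> leaves = [19, 97, 73, 56, 46]
  L0: [19, 97, 73, 56, 46]
  L1: h(19,97)=(19*31+97)%997=686 h(73,56)=(73*31+56)%997=325 h(46,46)=(46*31+46)%997=475 -> [686, 325, 475]
  L2: h(686,325)=(686*31+325)%997=654 h(475,475)=(475*31+475)%997=245 -> [654, 245]
  L3: h(654,245)=(654*31+245)%997=579 -> [579]
  root = 579 == target 579  ** MATCH **
Candidate B: set leaf[1] = 43 -> leaves = [19, 43, 73, 21, 46]
  L0: [19, 43, 73, 21, 46]
  L1: h(19,43)=(19*31+43)%997=632 h(73,21)=(73*31+21)%997=290 h(46,46)=(46*31+46)%997=475 -> [632, 290, 475]
  L2: h(632,290)=(632*31+290)%997=939 h(475,475)=(475*31+475)%997=245 -> [939, 245]
  L3: h(939,245)=(939*31+245)%997=441 -> [441]
  root = 441 != target 579
Candidate C: set leaf[3] = 67 -> leaves = [19, 97, 73, 67, 46]
  L0: [19, 97, 73, 67, 46]
  L1: h(19,97)=(19*31+97)%997=686 h(73,67)=(73*31+67)%997=336 h(46,46)=(46*31+46)%997=475 -> [686, 336, 475]
  L2: h(686,336)=(686*31+336)%997=665 h(475,475)=(475*31+475)%997=245 -> [665, 245]
  L3: h(665,245)=(665*31+245)%997=920 -> [920]
  root = 920 != target 579
Candidate D: set leaf[3] = 24 -> leaves = [19, 97, 73, 24, 46]
  L0: [19, 97, 73, 24, 46]
  L1: h(19,97)=(19*31+97)%997=686 h(73,24)=(73*31+24)%997=293 h(46,46)=(46*31+46)%997=475 -> [686, 293, 475]
  L2: h(686,293)=(686*31+293)%997=622 h(475,475)=(475*31+475)%997=245 -> [622, 245]
  L3: h(622,245)=(622*31+245)%997=584 -> [584]
  root = 584 != target 579
Candidate A produces the target root.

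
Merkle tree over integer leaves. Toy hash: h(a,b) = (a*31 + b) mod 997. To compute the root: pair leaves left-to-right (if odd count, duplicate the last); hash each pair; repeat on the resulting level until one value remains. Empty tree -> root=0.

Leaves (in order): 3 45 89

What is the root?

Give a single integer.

Answer: 147

Derivation:
L0: [3, 45, 89]
L1: h(3,45)=(3*31+45)%997=138 h(89,89)=(89*31+89)%997=854 -> [138, 854]
L2: h(138,854)=(138*31+854)%997=147 -> [147]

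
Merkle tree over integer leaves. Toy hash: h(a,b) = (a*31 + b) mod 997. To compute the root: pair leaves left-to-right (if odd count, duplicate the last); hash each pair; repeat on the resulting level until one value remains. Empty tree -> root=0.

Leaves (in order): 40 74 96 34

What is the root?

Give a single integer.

L0: [40, 74, 96, 34]
L1: h(40,74)=(40*31+74)%997=317 h(96,34)=(96*31+34)%997=19 -> [317, 19]
L2: h(317,19)=(317*31+19)%997=873 -> [873]

Answer: 873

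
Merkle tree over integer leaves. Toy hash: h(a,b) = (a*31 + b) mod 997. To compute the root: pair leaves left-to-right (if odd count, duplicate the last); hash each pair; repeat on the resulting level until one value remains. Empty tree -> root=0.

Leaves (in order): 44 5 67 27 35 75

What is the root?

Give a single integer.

L0: [44, 5, 67, 27, 35, 75]
L1: h(44,5)=(44*31+5)%997=372 h(67,27)=(67*31+27)%997=110 h(35,75)=(35*31+75)%997=163 -> [372, 110, 163]
L2: h(372,110)=(372*31+110)%997=675 h(163,163)=(163*31+163)%997=231 -> [675, 231]
L3: h(675,231)=(675*31+231)%997=219 -> [219]

Answer: 219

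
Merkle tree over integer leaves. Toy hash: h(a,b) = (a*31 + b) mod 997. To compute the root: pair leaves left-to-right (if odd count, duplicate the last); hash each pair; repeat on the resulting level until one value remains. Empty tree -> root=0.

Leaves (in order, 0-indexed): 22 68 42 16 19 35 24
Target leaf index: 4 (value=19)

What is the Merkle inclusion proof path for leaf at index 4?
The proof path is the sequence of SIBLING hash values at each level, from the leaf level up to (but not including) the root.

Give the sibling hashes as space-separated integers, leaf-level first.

L0 (leaves): [22, 68, 42, 16, 19, 35, 24], target index=4
L1: h(22,68)=(22*31+68)%997=750 [pair 0] h(42,16)=(42*31+16)%997=321 [pair 1] h(19,35)=(19*31+35)%997=624 [pair 2] h(24,24)=(24*31+24)%997=768 [pair 3] -> [750, 321, 624, 768]
  Sibling for proof at L0: 35
L2: h(750,321)=(750*31+321)%997=640 [pair 0] h(624,768)=(624*31+768)%997=172 [pair 1] -> [640, 172]
  Sibling for proof at L1: 768
L3: h(640,172)=(640*31+172)%997=72 [pair 0] -> [72]
  Sibling for proof at L2: 640
Root: 72
Proof path (sibling hashes from leaf to root): [35, 768, 640]

Answer: 35 768 640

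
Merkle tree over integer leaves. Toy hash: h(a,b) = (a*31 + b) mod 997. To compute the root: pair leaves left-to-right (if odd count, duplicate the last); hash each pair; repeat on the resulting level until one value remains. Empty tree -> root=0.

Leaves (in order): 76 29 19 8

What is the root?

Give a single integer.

L0: [76, 29, 19, 8]
L1: h(76,29)=(76*31+29)%997=391 h(19,8)=(19*31+8)%997=597 -> [391, 597]
L2: h(391,597)=(391*31+597)%997=754 -> [754]

Answer: 754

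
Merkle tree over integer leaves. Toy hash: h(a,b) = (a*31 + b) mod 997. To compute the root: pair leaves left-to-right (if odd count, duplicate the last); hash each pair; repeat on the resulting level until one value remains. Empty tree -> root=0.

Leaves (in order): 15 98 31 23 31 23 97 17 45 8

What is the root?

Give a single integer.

Answer: 759

Derivation:
L0: [15, 98, 31, 23, 31, 23, 97, 17, 45, 8]
L1: h(15,98)=(15*31+98)%997=563 h(31,23)=(31*31+23)%997=984 h(31,23)=(31*31+23)%997=984 h(97,17)=(97*31+17)%997=33 h(45,8)=(45*31+8)%997=406 -> [563, 984, 984, 33, 406]
L2: h(563,984)=(563*31+984)%997=491 h(984,33)=(984*31+33)%997=627 h(406,406)=(406*31+406)%997=31 -> [491, 627, 31]
L3: h(491,627)=(491*31+627)%997=893 h(31,31)=(31*31+31)%997=992 -> [893, 992]
L4: h(893,992)=(893*31+992)%997=759 -> [759]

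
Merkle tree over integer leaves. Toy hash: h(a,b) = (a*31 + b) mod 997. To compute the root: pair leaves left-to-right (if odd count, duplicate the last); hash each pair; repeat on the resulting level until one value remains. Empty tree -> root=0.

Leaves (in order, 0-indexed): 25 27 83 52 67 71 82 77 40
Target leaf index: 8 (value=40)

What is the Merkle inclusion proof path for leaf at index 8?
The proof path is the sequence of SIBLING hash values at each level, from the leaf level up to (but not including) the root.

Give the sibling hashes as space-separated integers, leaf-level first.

Answer: 40 283 83 76

Derivation:
L0 (leaves): [25, 27, 83, 52, 67, 71, 82, 77, 40], target index=8
L1: h(25,27)=(25*31+27)%997=802 [pair 0] h(83,52)=(83*31+52)%997=631 [pair 1] h(67,71)=(67*31+71)%997=154 [pair 2] h(82,77)=(82*31+77)%997=625 [pair 3] h(40,40)=(40*31+40)%997=283 [pair 4] -> [802, 631, 154, 625, 283]
  Sibling for proof at L0: 40
L2: h(802,631)=(802*31+631)%997=568 [pair 0] h(154,625)=(154*31+625)%997=414 [pair 1] h(283,283)=(283*31+283)%997=83 [pair 2] -> [568, 414, 83]
  Sibling for proof at L1: 283
L3: h(568,414)=(568*31+414)%997=76 [pair 0] h(83,83)=(83*31+83)%997=662 [pair 1] -> [76, 662]
  Sibling for proof at L2: 83
L4: h(76,662)=(76*31+662)%997=27 [pair 0] -> [27]
  Sibling for proof at L3: 76
Root: 27
Proof path (sibling hashes from leaf to root): [40, 283, 83, 76]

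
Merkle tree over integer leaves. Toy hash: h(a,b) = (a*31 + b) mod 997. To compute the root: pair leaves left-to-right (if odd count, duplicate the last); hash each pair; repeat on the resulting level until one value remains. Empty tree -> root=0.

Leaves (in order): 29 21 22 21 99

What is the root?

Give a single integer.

Answer: 319

Derivation:
L0: [29, 21, 22, 21, 99]
L1: h(29,21)=(29*31+21)%997=920 h(22,21)=(22*31+21)%997=703 h(99,99)=(99*31+99)%997=177 -> [920, 703, 177]
L2: h(920,703)=(920*31+703)%997=310 h(177,177)=(177*31+177)%997=679 -> [310, 679]
L3: h(310,679)=(310*31+679)%997=319 -> [319]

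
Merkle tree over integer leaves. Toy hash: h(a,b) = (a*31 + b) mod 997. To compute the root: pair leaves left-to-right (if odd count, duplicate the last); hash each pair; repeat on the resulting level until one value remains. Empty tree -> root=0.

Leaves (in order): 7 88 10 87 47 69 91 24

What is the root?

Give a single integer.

Answer: 631

Derivation:
L0: [7, 88, 10, 87, 47, 69, 91, 24]
L1: h(7,88)=(7*31+88)%997=305 h(10,87)=(10*31+87)%997=397 h(47,69)=(47*31+69)%997=529 h(91,24)=(91*31+24)%997=851 -> [305, 397, 529, 851]
L2: h(305,397)=(305*31+397)%997=879 h(529,851)=(529*31+851)%997=301 -> [879, 301]
L3: h(879,301)=(879*31+301)%997=631 -> [631]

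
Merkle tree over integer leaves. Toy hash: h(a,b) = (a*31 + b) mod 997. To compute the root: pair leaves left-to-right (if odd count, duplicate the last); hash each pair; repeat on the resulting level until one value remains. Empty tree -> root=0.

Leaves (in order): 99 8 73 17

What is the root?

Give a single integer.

L0: [99, 8, 73, 17]
L1: h(99,8)=(99*31+8)%997=86 h(73,17)=(73*31+17)%997=286 -> [86, 286]
L2: h(86,286)=(86*31+286)%997=958 -> [958]

Answer: 958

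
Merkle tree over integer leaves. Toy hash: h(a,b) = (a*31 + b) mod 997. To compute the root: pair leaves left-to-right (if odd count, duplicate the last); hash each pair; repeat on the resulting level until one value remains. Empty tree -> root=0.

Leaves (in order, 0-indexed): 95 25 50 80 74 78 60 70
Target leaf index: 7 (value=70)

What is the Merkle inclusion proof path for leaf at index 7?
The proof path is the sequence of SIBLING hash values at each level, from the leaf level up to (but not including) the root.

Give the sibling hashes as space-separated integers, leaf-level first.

L0 (leaves): [95, 25, 50, 80, 74, 78, 60, 70], target index=7
L1: h(95,25)=(95*31+25)%997=976 [pair 0] h(50,80)=(50*31+80)%997=633 [pair 1] h(74,78)=(74*31+78)%997=378 [pair 2] h(60,70)=(60*31+70)%997=933 [pair 3] -> [976, 633, 378, 933]
  Sibling for proof at L0: 60
L2: h(976,633)=(976*31+633)%997=979 [pair 0] h(378,933)=(378*31+933)%997=687 [pair 1] -> [979, 687]
  Sibling for proof at L1: 378
L3: h(979,687)=(979*31+687)%997=129 [pair 0] -> [129]
  Sibling for proof at L2: 979
Root: 129
Proof path (sibling hashes from leaf to root): [60, 378, 979]

Answer: 60 378 979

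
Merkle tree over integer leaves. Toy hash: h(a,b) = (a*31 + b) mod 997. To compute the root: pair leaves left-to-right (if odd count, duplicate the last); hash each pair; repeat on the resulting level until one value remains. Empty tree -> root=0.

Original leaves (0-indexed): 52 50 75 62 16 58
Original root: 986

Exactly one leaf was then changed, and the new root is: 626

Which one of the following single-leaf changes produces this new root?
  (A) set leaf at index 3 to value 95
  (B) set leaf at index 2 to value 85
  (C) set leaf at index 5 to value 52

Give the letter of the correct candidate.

Answer: B

Derivation:
Original leaves: [52, 50, 75, 62, 16, 58]
Target new root: 626
Try each candidate change and compute the resulting root:
Candidate A: set leaf[3] = 95 -> leaves = [52, 50, 75, 95, 16, 58]
  L0: [52, 50, 75, 95, 16, 58]
  L1: h(52,50)=(52*31+50)%997=665 h(75,95)=(75*31+95)%997=426 h(16,58)=(16*31+58)%997=554 -> [665, 426, 554]
  L2: h(665,426)=(665*31+426)%997=104 h(554,554)=(554*31+554)%997=779 -> [104, 779]
  L3: h(104,779)=(104*31+779)%997=15 -> [15]
  root = 15 != target 626
Candidate B: set leaf[2] = 85 -> leaves = [52, 50, 85, 62, 16, 58]
  L0: [52, 50, 85, 62, 16, 58]
  L1: h(52,50)=(52*31+50)%997=665 h(85,62)=(85*31+62)%997=703 h(16,58)=(16*31+58)%997=554 -> [665, 703, 554]
  L2: h(665,703)=(665*31+703)%997=381 h(554,554)=(554*31+554)%997=779 -> [381, 779]
  L3: h(381,779)=(381*31+779)%997=626 -> [626]
  root = 626 == target 626  ** MATCH **
Candidate C: set leaf[5] = 52 -> leaves = [52, 50, 75, 62, 16, 52]
  L0: [52, 50, 75, 62, 16, 52]
  L1: h(52,50)=(52*31+50)%997=665 h(75,62)=(75*31+62)%997=393 h(16,52)=(16*31+52)%997=548 -> [665, 393, 548]
  L2: h(665,393)=(665*31+393)%997=71 h(548,548)=(548*31+548)%997=587 -> [71, 587]
  L3: h(71,587)=(71*31+587)%997=794 -> [794]
  root = 794 != target 626
Candidate B produces the target root.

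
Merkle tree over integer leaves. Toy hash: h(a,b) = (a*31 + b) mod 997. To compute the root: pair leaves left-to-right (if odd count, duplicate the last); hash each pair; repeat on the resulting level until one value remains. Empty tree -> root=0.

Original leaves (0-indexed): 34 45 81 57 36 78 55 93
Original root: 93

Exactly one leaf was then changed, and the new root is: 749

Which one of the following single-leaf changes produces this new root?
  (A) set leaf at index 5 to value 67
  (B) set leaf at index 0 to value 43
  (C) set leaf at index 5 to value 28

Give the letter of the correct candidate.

Answer: A

Derivation:
Original leaves: [34, 45, 81, 57, 36, 78, 55, 93]
Target new root: 749
Try each candidate change and compute the resulting root:
Candidate A: set leaf[5] = 67 -> leaves = [34, 45, 81, 57, 36, 67, 55, 93]
  L0: [34, 45, 81, 57, 36, 67, 55, 93]
  L1: h(34,45)=(34*31+45)%997=102 h(81,57)=(81*31+57)%997=574 h(36,67)=(36*31+67)%997=186 h(55,93)=(55*31+93)%997=801 -> [102, 574, 186, 801]
  L2: h(102,574)=(102*31+574)%997=745 h(186,801)=(186*31+801)%997=585 -> [745, 585]
  L3: h(745,585)=(745*31+585)%997=749 -> [749]
  root = 749 == target 749  ** MATCH **
Candidate B: set leaf[0] = 43 -> leaves = [43, 45, 81, 57, 36, 78, 55, 93]
  L0: [43, 45, 81, 57, 36, 78, 55, 93]
  L1: h(43,45)=(43*31+45)%997=381 h(81,57)=(81*31+57)%997=574 h(36,78)=(36*31+78)%997=197 h(55,93)=(55*31+93)%997=801 -> [381, 574, 197, 801]
  L2: h(381,574)=(381*31+574)%997=421 h(197,801)=(197*31+801)%997=926 -> [421, 926]
  L3: h(421,926)=(421*31+926)%997=19 -> [19]
  root = 19 != target 749
Candidate C: set leaf[5] = 28 -> leaves = [34, 45, 81, 57, 36, 28, 55, 93]
  L0: [34, 45, 81, 57, 36, 28, 55, 93]
  L1: h(34,45)=(34*31+45)%997=102 h(81,57)=(81*31+57)%997=574 h(36,28)=(36*31+28)%997=147 h(55,93)=(55*31+93)%997=801 -> [102, 574, 147, 801]
  L2: h(102,574)=(102*31+574)%997=745 h(147,801)=(147*31+801)%997=373 -> [745, 373]
  L3: h(745,373)=(745*31+373)%997=537 -> [537]
  root = 537 != target 749
Candidate A produces the target root.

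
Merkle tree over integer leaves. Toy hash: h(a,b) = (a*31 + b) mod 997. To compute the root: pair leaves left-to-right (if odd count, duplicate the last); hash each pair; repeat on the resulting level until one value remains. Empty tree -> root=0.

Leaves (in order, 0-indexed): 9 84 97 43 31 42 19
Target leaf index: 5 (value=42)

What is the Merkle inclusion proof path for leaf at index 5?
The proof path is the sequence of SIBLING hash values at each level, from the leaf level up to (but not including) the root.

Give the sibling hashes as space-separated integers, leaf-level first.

Answer: 31 608 345

Derivation:
L0 (leaves): [9, 84, 97, 43, 31, 42, 19], target index=5
L1: h(9,84)=(9*31+84)%997=363 [pair 0] h(97,43)=(97*31+43)%997=59 [pair 1] h(31,42)=(31*31+42)%997=6 [pair 2] h(19,19)=(19*31+19)%997=608 [pair 3] -> [363, 59, 6, 608]
  Sibling for proof at L0: 31
L2: h(363,59)=(363*31+59)%997=345 [pair 0] h(6,608)=(6*31+608)%997=794 [pair 1] -> [345, 794]
  Sibling for proof at L1: 608
L3: h(345,794)=(345*31+794)%997=522 [pair 0] -> [522]
  Sibling for proof at L2: 345
Root: 522
Proof path (sibling hashes from leaf to root): [31, 608, 345]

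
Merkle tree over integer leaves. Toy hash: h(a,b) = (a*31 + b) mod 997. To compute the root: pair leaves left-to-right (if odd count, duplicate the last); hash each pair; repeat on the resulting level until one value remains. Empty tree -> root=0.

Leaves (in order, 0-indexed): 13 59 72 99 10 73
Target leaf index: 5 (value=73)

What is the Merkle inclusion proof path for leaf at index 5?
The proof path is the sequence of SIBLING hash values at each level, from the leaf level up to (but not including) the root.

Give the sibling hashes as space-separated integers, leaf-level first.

Answer: 10 383 701

Derivation:
L0 (leaves): [13, 59, 72, 99, 10, 73], target index=5
L1: h(13,59)=(13*31+59)%997=462 [pair 0] h(72,99)=(72*31+99)%997=337 [pair 1] h(10,73)=(10*31+73)%997=383 [pair 2] -> [462, 337, 383]
  Sibling for proof at L0: 10
L2: h(462,337)=(462*31+337)%997=701 [pair 0] h(383,383)=(383*31+383)%997=292 [pair 1] -> [701, 292]
  Sibling for proof at L1: 383
L3: h(701,292)=(701*31+292)%997=89 [pair 0] -> [89]
  Sibling for proof at L2: 701
Root: 89
Proof path (sibling hashes from leaf to root): [10, 383, 701]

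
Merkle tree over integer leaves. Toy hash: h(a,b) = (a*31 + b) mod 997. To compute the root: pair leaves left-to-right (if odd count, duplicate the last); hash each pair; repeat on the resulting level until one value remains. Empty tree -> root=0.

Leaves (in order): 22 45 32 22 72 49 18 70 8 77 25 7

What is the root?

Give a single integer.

L0: [22, 45, 32, 22, 72, 49, 18, 70, 8, 77, 25, 7]
L1: h(22,45)=(22*31+45)%997=727 h(32,22)=(32*31+22)%997=17 h(72,49)=(72*31+49)%997=287 h(18,70)=(18*31+70)%997=628 h(8,77)=(8*31+77)%997=325 h(25,7)=(25*31+7)%997=782 -> [727, 17, 287, 628, 325, 782]
L2: h(727,17)=(727*31+17)%997=620 h(287,628)=(287*31+628)%997=552 h(325,782)=(325*31+782)%997=887 -> [620, 552, 887]
L3: h(620,552)=(620*31+552)%997=829 h(887,887)=(887*31+887)%997=468 -> [829, 468]
L4: h(829,468)=(829*31+468)%997=245 -> [245]

Answer: 245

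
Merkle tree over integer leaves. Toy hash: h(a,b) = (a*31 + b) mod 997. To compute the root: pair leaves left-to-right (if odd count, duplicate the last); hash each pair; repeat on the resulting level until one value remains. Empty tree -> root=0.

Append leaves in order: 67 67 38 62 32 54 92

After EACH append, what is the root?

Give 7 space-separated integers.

Answer: 67 150 881 905 6 710 614

Derivation:
After append 67 (leaves=[67]):
  L0: [67]
  root=67
After append 67 (leaves=[67, 67]):
  L0: [67, 67]
  L1: h(67,67)=(67*31+67)%997=150 -> [150]
  root=150
After append 38 (leaves=[67, 67, 38]):
  L0: [67, 67, 38]
  L1: h(67,67)=(67*31+67)%997=150 h(38,38)=(38*31+38)%997=219 -> [150, 219]
  L2: h(150,219)=(150*31+219)%997=881 -> [881]
  root=881
After append 62 (leaves=[67, 67, 38, 62]):
  L0: [67, 67, 38, 62]
  L1: h(67,67)=(67*31+67)%997=150 h(38,62)=(38*31+62)%997=243 -> [150, 243]
  L2: h(150,243)=(150*31+243)%997=905 -> [905]
  root=905
After append 32 (leaves=[67, 67, 38, 62, 32]):
  L0: [67, 67, 38, 62, 32]
  L1: h(67,67)=(67*31+67)%997=150 h(38,62)=(38*31+62)%997=243 h(32,32)=(32*31+32)%997=27 -> [150, 243, 27]
  L2: h(150,243)=(150*31+243)%997=905 h(27,27)=(27*31+27)%997=864 -> [905, 864]
  L3: h(905,864)=(905*31+864)%997=6 -> [6]
  root=6
After append 54 (leaves=[67, 67, 38, 62, 32, 54]):
  L0: [67, 67, 38, 62, 32, 54]
  L1: h(67,67)=(67*31+67)%997=150 h(38,62)=(38*31+62)%997=243 h(32,54)=(32*31+54)%997=49 -> [150, 243, 49]
  L2: h(150,243)=(150*31+243)%997=905 h(49,49)=(49*31+49)%997=571 -> [905, 571]
  L3: h(905,571)=(905*31+571)%997=710 -> [710]
  root=710
After append 92 (leaves=[67, 67, 38, 62, 32, 54, 92]):
  L0: [67, 67, 38, 62, 32, 54, 92]
  L1: h(67,67)=(67*31+67)%997=150 h(38,62)=(38*31+62)%997=243 h(32,54)=(32*31+54)%997=49 h(92,92)=(92*31+92)%997=950 -> [150, 243, 49, 950]
  L2: h(150,243)=(150*31+243)%997=905 h(49,950)=(49*31+950)%997=475 -> [905, 475]
  L3: h(905,475)=(905*31+475)%997=614 -> [614]
  root=614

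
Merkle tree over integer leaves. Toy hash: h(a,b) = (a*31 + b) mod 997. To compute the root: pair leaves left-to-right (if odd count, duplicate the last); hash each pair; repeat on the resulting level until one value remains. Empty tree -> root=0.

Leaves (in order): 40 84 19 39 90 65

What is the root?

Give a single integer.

Answer: 353

Derivation:
L0: [40, 84, 19, 39, 90, 65]
L1: h(40,84)=(40*31+84)%997=327 h(19,39)=(19*31+39)%997=628 h(90,65)=(90*31+65)%997=861 -> [327, 628, 861]
L2: h(327,628)=(327*31+628)%997=795 h(861,861)=(861*31+861)%997=633 -> [795, 633]
L3: h(795,633)=(795*31+633)%997=353 -> [353]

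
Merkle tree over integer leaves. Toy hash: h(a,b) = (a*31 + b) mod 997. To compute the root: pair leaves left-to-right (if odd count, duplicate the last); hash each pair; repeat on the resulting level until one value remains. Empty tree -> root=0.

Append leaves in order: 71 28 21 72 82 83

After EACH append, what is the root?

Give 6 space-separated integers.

After append 71 (leaves=[71]):
  L0: [71]
  root=71
After append 28 (leaves=[71, 28]):
  L0: [71, 28]
  L1: h(71,28)=(71*31+28)%997=235 -> [235]
  root=235
After append 21 (leaves=[71, 28, 21]):
  L0: [71, 28, 21]
  L1: h(71,28)=(71*31+28)%997=235 h(21,21)=(21*31+21)%997=672 -> [235, 672]
  L2: h(235,672)=(235*31+672)%997=978 -> [978]
  root=978
After append 72 (leaves=[71, 28, 21, 72]):
  L0: [71, 28, 21, 72]
  L1: h(71,28)=(71*31+28)%997=235 h(21,72)=(21*31+72)%997=723 -> [235, 723]
  L2: h(235,723)=(235*31+723)%997=32 -> [32]
  root=32
After append 82 (leaves=[71, 28, 21, 72, 82]):
  L0: [71, 28, 21, 72, 82]
  L1: h(71,28)=(71*31+28)%997=235 h(21,72)=(21*31+72)%997=723 h(82,82)=(82*31+82)%997=630 -> [235, 723, 630]
  L2: h(235,723)=(235*31+723)%997=32 h(630,630)=(630*31+630)%997=220 -> [32, 220]
  L3: h(32,220)=(32*31+220)%997=215 -> [215]
  root=215
After append 83 (leaves=[71, 28, 21, 72, 82, 83]):
  L0: [71, 28, 21, 72, 82, 83]
  L1: h(71,28)=(71*31+28)%997=235 h(21,72)=(21*31+72)%997=723 h(82,83)=(82*31+83)%997=631 -> [235, 723, 631]
  L2: h(235,723)=(235*31+723)%997=32 h(631,631)=(631*31+631)%997=252 -> [32, 252]
  L3: h(32,252)=(32*31+252)%997=247 -> [247]
  root=247

Answer: 71 235 978 32 215 247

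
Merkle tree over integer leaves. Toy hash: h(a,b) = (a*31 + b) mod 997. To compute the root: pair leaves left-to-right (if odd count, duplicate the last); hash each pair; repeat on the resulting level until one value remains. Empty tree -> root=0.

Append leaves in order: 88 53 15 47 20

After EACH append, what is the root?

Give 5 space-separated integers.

After append 88 (leaves=[88]):
  L0: [88]
  root=88
After append 53 (leaves=[88, 53]):
  L0: [88, 53]
  L1: h(88,53)=(88*31+53)%997=787 -> [787]
  root=787
After append 15 (leaves=[88, 53, 15]):
  L0: [88, 53, 15]
  L1: h(88,53)=(88*31+53)%997=787 h(15,15)=(15*31+15)%997=480 -> [787, 480]
  L2: h(787,480)=(787*31+480)%997=949 -> [949]
  root=949
After append 47 (leaves=[88, 53, 15, 47]):
  L0: [88, 53, 15, 47]
  L1: h(88,53)=(88*31+53)%997=787 h(15,47)=(15*31+47)%997=512 -> [787, 512]
  L2: h(787,512)=(787*31+512)%997=981 -> [981]
  root=981
After append 20 (leaves=[88, 53, 15, 47, 20]):
  L0: [88, 53, 15, 47, 20]
  L1: h(88,53)=(88*31+53)%997=787 h(15,47)=(15*31+47)%997=512 h(20,20)=(20*31+20)%997=640 -> [787, 512, 640]
  L2: h(787,512)=(787*31+512)%997=981 h(640,640)=(640*31+640)%997=540 -> [981, 540]
  L3: h(981,540)=(981*31+540)%997=44 -> [44]
  root=44

Answer: 88 787 949 981 44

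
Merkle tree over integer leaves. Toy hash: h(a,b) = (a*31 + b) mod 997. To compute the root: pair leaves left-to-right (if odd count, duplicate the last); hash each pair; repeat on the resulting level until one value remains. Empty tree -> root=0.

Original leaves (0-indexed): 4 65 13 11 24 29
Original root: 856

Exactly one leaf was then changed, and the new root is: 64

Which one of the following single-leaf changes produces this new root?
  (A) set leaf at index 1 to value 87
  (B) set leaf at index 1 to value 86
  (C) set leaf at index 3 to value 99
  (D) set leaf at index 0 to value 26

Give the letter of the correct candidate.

Answer: A

Derivation:
Original leaves: [4, 65, 13, 11, 24, 29]
Target new root: 64
Try each candidate change and compute the resulting root:
Candidate A: set leaf[1] = 87 -> leaves = [4, 87, 13, 11, 24, 29]
  L0: [4, 87, 13, 11, 24, 29]
  L1: h(4,87)=(4*31+87)%997=211 h(13,11)=(13*31+11)%997=414 h(24,29)=(24*31+29)%997=773 -> [211, 414, 773]
  L2: h(211,414)=(211*31+414)%997=973 h(773,773)=(773*31+773)%997=808 -> [973, 808]
  L3: h(973,808)=(973*31+808)%997=64 -> [64]
  root = 64 == target 64  ** MATCH **
Candidate B: set leaf[1] = 86 -> leaves = [4, 86, 13, 11, 24, 29]
  L0: [4, 86, 13, 11, 24, 29]
  L1: h(4,86)=(4*31+86)%997=210 h(13,11)=(13*31+11)%997=414 h(24,29)=(24*31+29)%997=773 -> [210, 414, 773]
  L2: h(210,414)=(210*31+414)%997=942 h(773,773)=(773*31+773)%997=808 -> [942, 808]
  L3: h(942,808)=(942*31+808)%997=100 -> [100]
  root = 100 != target 64
Candidate C: set leaf[3] = 99 -> leaves = [4, 65, 13, 99, 24, 29]
  L0: [4, 65, 13, 99, 24, 29]
  L1: h(4,65)=(4*31+65)%997=189 h(13,99)=(13*31+99)%997=502 h(24,29)=(24*31+29)%997=773 -> [189, 502, 773]
  L2: h(189,502)=(189*31+502)%997=379 h(773,773)=(773*31+773)%997=808 -> [379, 808]
  L3: h(379,808)=(379*31+808)%997=593 -> [593]
  root = 593 != target 64
Candidate D: set leaf[0] = 26 -> leaves = [26, 65, 13, 11, 24, 29]
  L0: [26, 65, 13, 11, 24, 29]
  L1: h(26,65)=(26*31+65)%997=871 h(13,11)=(13*31+11)%997=414 h(24,29)=(24*31+29)%997=773 -> [871, 414, 773]
  L2: h(871,414)=(871*31+414)%997=496 h(773,773)=(773*31+773)%997=808 -> [496, 808]
  L3: h(496,808)=(496*31+808)%997=232 -> [232]
  root = 232 != target 64
Candidate A produces the target root.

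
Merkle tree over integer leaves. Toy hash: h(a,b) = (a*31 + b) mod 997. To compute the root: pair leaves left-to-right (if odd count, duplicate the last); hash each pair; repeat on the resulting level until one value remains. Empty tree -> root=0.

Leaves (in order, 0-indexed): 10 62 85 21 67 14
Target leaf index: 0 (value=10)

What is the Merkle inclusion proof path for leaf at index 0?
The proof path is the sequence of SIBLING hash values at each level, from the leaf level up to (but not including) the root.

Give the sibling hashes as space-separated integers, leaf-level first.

L0 (leaves): [10, 62, 85, 21, 67, 14], target index=0
L1: h(10,62)=(10*31+62)%997=372 [pair 0] h(85,21)=(85*31+21)%997=662 [pair 1] h(67,14)=(67*31+14)%997=97 [pair 2] -> [372, 662, 97]
  Sibling for proof at L0: 62
L2: h(372,662)=(372*31+662)%997=230 [pair 0] h(97,97)=(97*31+97)%997=113 [pair 1] -> [230, 113]
  Sibling for proof at L1: 662
L3: h(230,113)=(230*31+113)%997=264 [pair 0] -> [264]
  Sibling for proof at L2: 113
Root: 264
Proof path (sibling hashes from leaf to root): [62, 662, 113]

Answer: 62 662 113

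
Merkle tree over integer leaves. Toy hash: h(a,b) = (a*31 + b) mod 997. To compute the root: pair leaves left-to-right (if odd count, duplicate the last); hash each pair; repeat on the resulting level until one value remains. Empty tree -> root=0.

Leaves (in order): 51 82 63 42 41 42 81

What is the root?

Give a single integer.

L0: [51, 82, 63, 42, 41, 42, 81]
L1: h(51,82)=(51*31+82)%997=666 h(63,42)=(63*31+42)%997=1 h(41,42)=(41*31+42)%997=316 h(81,81)=(81*31+81)%997=598 -> [666, 1, 316, 598]
L2: h(666,1)=(666*31+1)%997=707 h(316,598)=(316*31+598)%997=424 -> [707, 424]
L3: h(707,424)=(707*31+424)%997=407 -> [407]

Answer: 407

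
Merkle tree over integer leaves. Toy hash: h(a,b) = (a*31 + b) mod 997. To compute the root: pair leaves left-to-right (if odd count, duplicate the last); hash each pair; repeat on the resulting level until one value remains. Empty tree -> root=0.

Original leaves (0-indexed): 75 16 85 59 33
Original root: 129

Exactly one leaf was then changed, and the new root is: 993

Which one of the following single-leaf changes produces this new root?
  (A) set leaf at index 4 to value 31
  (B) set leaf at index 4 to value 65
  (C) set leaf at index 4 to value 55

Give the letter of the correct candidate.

Original leaves: [75, 16, 85, 59, 33]
Target new root: 993
Try each candidate change and compute the resulting root:
Candidate A: set leaf[4] = 31 -> leaves = [75, 16, 85, 59, 31]
  L0: [75, 16, 85, 59, 31]
  L1: h(75,16)=(75*31+16)%997=347 h(85,59)=(85*31+59)%997=700 h(31,31)=(31*31+31)%997=992 -> [347, 700, 992]
  L2: h(347,700)=(347*31+700)%997=490 h(992,992)=(992*31+992)%997=837 -> [490, 837]
  L3: h(490,837)=(490*31+837)%997=75 -> [75]
  root = 75 != target 993
Candidate B: set leaf[4] = 65 -> leaves = [75, 16, 85, 59, 65]
  L0: [75, 16, 85, 59, 65]
  L1: h(75,16)=(75*31+16)%997=347 h(85,59)=(85*31+59)%997=700 h(65,65)=(65*31+65)%997=86 -> [347, 700, 86]
  L2: h(347,700)=(347*31+700)%997=490 h(86,86)=(86*31+86)%997=758 -> [490, 758]
  L3: h(490,758)=(490*31+758)%997=993 -> [993]
  root = 993 == target 993  ** MATCH **
Candidate C: set leaf[4] = 55 -> leaves = [75, 16, 85, 59, 55]
  L0: [75, 16, 85, 59, 55]
  L1: h(75,16)=(75*31+16)%997=347 h(85,59)=(85*31+59)%997=700 h(55,55)=(55*31+55)%997=763 -> [347, 700, 763]
  L2: h(347,700)=(347*31+700)%997=490 h(763,763)=(763*31+763)%997=488 -> [490, 488]
  L3: h(490,488)=(490*31+488)%997=723 -> [723]
  root = 723 != target 993
Candidate B produces the target root.

Answer: B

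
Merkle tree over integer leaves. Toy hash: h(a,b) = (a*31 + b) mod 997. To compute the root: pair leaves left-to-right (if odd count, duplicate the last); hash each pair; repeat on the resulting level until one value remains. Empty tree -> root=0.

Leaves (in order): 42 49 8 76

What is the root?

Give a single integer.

L0: [42, 49, 8, 76]
L1: h(42,49)=(42*31+49)%997=354 h(8,76)=(8*31+76)%997=324 -> [354, 324]
L2: h(354,324)=(354*31+324)%997=331 -> [331]

Answer: 331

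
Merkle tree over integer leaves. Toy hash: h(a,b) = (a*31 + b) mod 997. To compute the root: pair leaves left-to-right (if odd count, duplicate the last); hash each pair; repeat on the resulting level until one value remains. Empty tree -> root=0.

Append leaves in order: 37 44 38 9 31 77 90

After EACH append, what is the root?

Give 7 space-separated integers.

After append 37 (leaves=[37]):
  L0: [37]
  root=37
After append 44 (leaves=[37, 44]):
  L0: [37, 44]
  L1: h(37,44)=(37*31+44)%997=194 -> [194]
  root=194
After append 38 (leaves=[37, 44, 38]):
  L0: [37, 44, 38]
  L1: h(37,44)=(37*31+44)%997=194 h(38,38)=(38*31+38)%997=219 -> [194, 219]
  L2: h(194,219)=(194*31+219)%997=251 -> [251]
  root=251
After append 9 (leaves=[37, 44, 38, 9]):
  L0: [37, 44, 38, 9]
  L1: h(37,44)=(37*31+44)%997=194 h(38,9)=(38*31+9)%997=190 -> [194, 190]
  L2: h(194,190)=(194*31+190)%997=222 -> [222]
  root=222
After append 31 (leaves=[37, 44, 38, 9, 31]):
  L0: [37, 44, 38, 9, 31]
  L1: h(37,44)=(37*31+44)%997=194 h(38,9)=(38*31+9)%997=190 h(31,31)=(31*31+31)%997=992 -> [194, 190, 992]
  L2: h(194,190)=(194*31+190)%997=222 h(992,992)=(992*31+992)%997=837 -> [222, 837]
  L3: h(222,837)=(222*31+837)%997=740 -> [740]
  root=740
After append 77 (leaves=[37, 44, 38, 9, 31, 77]):
  L0: [37, 44, 38, 9, 31, 77]
  L1: h(37,44)=(37*31+44)%997=194 h(38,9)=(38*31+9)%997=190 h(31,77)=(31*31+77)%997=41 -> [194, 190, 41]
  L2: h(194,190)=(194*31+190)%997=222 h(41,41)=(41*31+41)%997=315 -> [222, 315]
  L3: h(222,315)=(222*31+315)%997=218 -> [218]
  root=218
After append 90 (leaves=[37, 44, 38, 9, 31, 77, 90]):
  L0: [37, 44, 38, 9, 31, 77, 90]
  L1: h(37,44)=(37*31+44)%997=194 h(38,9)=(38*31+9)%997=190 h(31,77)=(31*31+77)%997=41 h(90,90)=(90*31+90)%997=886 -> [194, 190, 41, 886]
  L2: h(194,190)=(194*31+190)%997=222 h(41,886)=(41*31+886)%997=163 -> [222, 163]
  L3: h(222,163)=(222*31+163)%997=66 -> [66]
  root=66

Answer: 37 194 251 222 740 218 66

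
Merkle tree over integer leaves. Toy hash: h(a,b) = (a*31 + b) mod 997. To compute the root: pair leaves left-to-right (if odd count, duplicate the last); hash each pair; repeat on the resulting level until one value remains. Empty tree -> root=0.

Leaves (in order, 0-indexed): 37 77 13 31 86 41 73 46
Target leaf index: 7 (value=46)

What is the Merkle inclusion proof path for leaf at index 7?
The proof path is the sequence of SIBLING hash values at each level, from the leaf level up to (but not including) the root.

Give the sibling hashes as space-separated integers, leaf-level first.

L0 (leaves): [37, 77, 13, 31, 86, 41, 73, 46], target index=7
L1: h(37,77)=(37*31+77)%997=227 [pair 0] h(13,31)=(13*31+31)%997=434 [pair 1] h(86,41)=(86*31+41)%997=713 [pair 2] h(73,46)=(73*31+46)%997=315 [pair 3] -> [227, 434, 713, 315]
  Sibling for proof at L0: 73
L2: h(227,434)=(227*31+434)%997=492 [pair 0] h(713,315)=(713*31+315)%997=484 [pair 1] -> [492, 484]
  Sibling for proof at L1: 713
L3: h(492,484)=(492*31+484)%997=781 [pair 0] -> [781]
  Sibling for proof at L2: 492
Root: 781
Proof path (sibling hashes from leaf to root): [73, 713, 492]

Answer: 73 713 492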